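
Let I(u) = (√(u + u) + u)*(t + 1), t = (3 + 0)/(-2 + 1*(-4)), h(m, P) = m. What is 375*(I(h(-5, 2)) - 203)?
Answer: -154125/2 + 375*I*√10/2 ≈ -77063.0 + 592.93*I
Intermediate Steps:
t = -½ (t = 3/(-2 - 4) = 3/(-6) = 3*(-⅙) = -½ ≈ -0.50000)
I(u) = u/2 + √2*√u/2 (I(u) = (√(u + u) + u)*(-½ + 1) = (√(2*u) + u)*(½) = (√2*√u + u)*(½) = (u + √2*√u)*(½) = u/2 + √2*√u/2)
375*(I(h(-5, 2)) - 203) = 375*(((½)*(-5) + √2*√(-5)/2) - 203) = 375*((-5/2 + √2*(I*√5)/2) - 203) = 375*((-5/2 + I*√10/2) - 203) = 375*(-411/2 + I*√10/2) = -154125/2 + 375*I*√10/2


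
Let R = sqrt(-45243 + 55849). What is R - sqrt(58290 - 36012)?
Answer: sqrt(10606) - sqrt(22278) ≈ -46.273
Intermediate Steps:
R = sqrt(10606) ≈ 102.99
R - sqrt(58290 - 36012) = sqrt(10606) - sqrt(58290 - 36012) = sqrt(10606) - sqrt(22278)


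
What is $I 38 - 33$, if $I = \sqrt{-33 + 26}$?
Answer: $-33 + 38 i \sqrt{7} \approx -33.0 + 100.54 i$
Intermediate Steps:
$I = i \sqrt{7}$ ($I = \sqrt{-7} = i \sqrt{7} \approx 2.6458 i$)
$I 38 - 33 = i \sqrt{7} \cdot 38 - 33 = 38 i \sqrt{7} - 33 = -33 + 38 i \sqrt{7}$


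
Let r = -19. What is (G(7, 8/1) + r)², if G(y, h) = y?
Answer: 144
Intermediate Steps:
(G(7, 8/1) + r)² = (7 - 19)² = (-12)² = 144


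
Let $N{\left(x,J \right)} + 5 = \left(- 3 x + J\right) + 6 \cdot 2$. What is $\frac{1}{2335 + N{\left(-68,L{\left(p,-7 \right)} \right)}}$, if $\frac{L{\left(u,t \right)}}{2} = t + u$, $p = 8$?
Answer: $\frac{1}{2548} \approx 0.00039246$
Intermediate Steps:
$L{\left(u,t \right)} = 2 t + 2 u$ ($L{\left(u,t \right)} = 2 \left(t + u\right) = 2 t + 2 u$)
$N{\left(x,J \right)} = 7 + J - 3 x$ ($N{\left(x,J \right)} = -5 + \left(\left(- 3 x + J\right) + 6 \cdot 2\right) = -5 + \left(\left(J - 3 x\right) + 12\right) = -5 + \left(12 + J - 3 x\right) = 7 + J - 3 x$)
$\frac{1}{2335 + N{\left(-68,L{\left(p,-7 \right)} \right)}} = \frac{1}{2335 + \left(7 + \left(2 \left(-7\right) + 2 \cdot 8\right) - -204\right)} = \frac{1}{2335 + \left(7 + \left(-14 + 16\right) + 204\right)} = \frac{1}{2335 + \left(7 + 2 + 204\right)} = \frac{1}{2335 + 213} = \frac{1}{2548}$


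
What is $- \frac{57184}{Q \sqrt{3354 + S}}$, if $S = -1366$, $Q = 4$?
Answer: $- \frac{7148 \sqrt{497}}{497} \approx -320.63$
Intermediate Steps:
$- \frac{57184}{Q \sqrt{3354 + S}} = - \frac{57184}{4 \sqrt{3354 - 1366}} = - \frac{57184}{4 \sqrt{1988}} = - \frac{57184}{4 \cdot 2 \sqrt{497}} = - \frac{57184}{8 \sqrt{497}} = - 57184 \frac{\sqrt{497}}{3976} = - \frac{7148 \sqrt{497}}{497}$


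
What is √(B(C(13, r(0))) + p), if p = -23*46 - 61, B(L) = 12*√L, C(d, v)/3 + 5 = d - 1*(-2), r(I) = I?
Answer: √(-1119 + 12*√30) ≈ 32.454*I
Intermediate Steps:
C(d, v) = -9 + 3*d (C(d, v) = -15 + 3*(d - 1*(-2)) = -15 + 3*(d + 2) = -15 + 3*(2 + d) = -15 + (6 + 3*d) = -9 + 3*d)
p = -1119 (p = -1058 - 61 = -1119)
√(B(C(13, r(0))) + p) = √(12*√(-9 + 3*13) - 1119) = √(12*√(-9 + 39) - 1119) = √(12*√30 - 1119) = √(-1119 + 12*√30)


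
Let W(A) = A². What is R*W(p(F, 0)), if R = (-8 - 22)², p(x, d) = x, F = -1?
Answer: 900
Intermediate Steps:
R = 900 (R = (-30)² = 900)
R*W(p(F, 0)) = 900*(-1)² = 900*1 = 900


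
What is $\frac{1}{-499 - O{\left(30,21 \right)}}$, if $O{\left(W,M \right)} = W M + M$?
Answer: $- \frac{1}{1150} \approx -0.00086956$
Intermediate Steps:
$O{\left(W,M \right)} = M + M W$ ($O{\left(W,M \right)} = M W + M = M + M W$)
$\frac{1}{-499 - O{\left(30,21 \right)}} = \frac{1}{-499 - 21 \left(1 + 30\right)} = \frac{1}{-499 - 21 \cdot 31} = \frac{1}{-499 - 651} = \frac{1}{-1150} = - \frac{1}{1150}$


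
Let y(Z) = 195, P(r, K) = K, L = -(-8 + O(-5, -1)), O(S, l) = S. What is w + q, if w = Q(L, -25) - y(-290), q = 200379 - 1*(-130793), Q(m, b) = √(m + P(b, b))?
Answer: 330977 + 2*I*√3 ≈ 3.3098e+5 + 3.4641*I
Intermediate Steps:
L = 13 (L = -(-8 - 5) = -1*(-13) = 13)
Q(m, b) = √(b + m) (Q(m, b) = √(m + b) = √(b + m))
q = 331172 (q = 200379 + 130793 = 331172)
w = -195 + 2*I*√3 (w = √(-25 + 13) - 1*195 = √(-12) - 195 = 2*I*√3 - 195 = -195 + 2*I*√3 ≈ -195.0 + 3.4641*I)
w + q = (-195 + 2*I*√3) + 331172 = 330977 + 2*I*√3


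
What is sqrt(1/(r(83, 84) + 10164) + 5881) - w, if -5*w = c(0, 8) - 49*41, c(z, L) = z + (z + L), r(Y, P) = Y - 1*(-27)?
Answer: -2001/5 + sqrt(620769412230)/10274 ≈ -323.51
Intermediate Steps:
r(Y, P) = 27 + Y (r(Y, P) = Y + 27 = 27 + Y)
c(z, L) = L + 2*z (c(z, L) = z + (L + z) = L + 2*z)
w = 2001/5 (w = -((8 + 2*0) - 49*41)/5 = -((8 + 0) - 2009)/5 = -(8 - 2009)/5 = -1/5*(-2001) = 2001/5 ≈ 400.20)
sqrt(1/(r(83, 84) + 10164) + 5881) - w = sqrt(1/((27 + 83) + 10164) + 5881) - 1*2001/5 = sqrt(1/(110 + 10164) + 5881) - 2001/5 = sqrt(1/10274 + 5881) - 2001/5 = sqrt(60421395/10274) - 2001/5 = sqrt(620769412230)/10274 - 2001/5 = -2001/5 + sqrt(620769412230)/10274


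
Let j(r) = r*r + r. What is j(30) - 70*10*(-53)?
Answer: 38030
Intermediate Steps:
j(r) = r + r**2 (j(r) = r**2 + r = r + r**2)
j(30) - 70*10*(-53) = 30*(1 + 30) - 70*10*(-53) = 30*31 - 700*(-53) = 930 + 37100 = 38030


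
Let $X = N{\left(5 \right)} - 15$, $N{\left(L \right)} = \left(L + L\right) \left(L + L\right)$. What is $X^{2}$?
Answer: $7225$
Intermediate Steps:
$N{\left(L \right)} = 4 L^{2}$ ($N{\left(L \right)} = 2 L 2 L = 4 L^{2}$)
$X = 85$ ($X = 4 \cdot 5^{2} - 15 = 4 \cdot 25 - 15 = 100 - 15 = 85$)
$X^{2} = 85^{2} = 7225$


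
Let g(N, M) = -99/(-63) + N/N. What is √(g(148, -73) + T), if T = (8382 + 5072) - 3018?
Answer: √511490/7 ≈ 102.17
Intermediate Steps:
g(N, M) = 18/7 (g(N, M) = -99*(-1/63) + 1 = 11/7 + 1 = 18/7)
T = 10436 (T = 13454 - 3018 = 10436)
√(g(148, -73) + T) = √(18/7 + 10436) = √(73070/7) = √511490/7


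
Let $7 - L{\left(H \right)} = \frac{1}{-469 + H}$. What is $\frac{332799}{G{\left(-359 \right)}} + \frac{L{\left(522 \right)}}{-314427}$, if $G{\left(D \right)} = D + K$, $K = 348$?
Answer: $- \frac{5545972536239}{183310941} \approx -30254.0$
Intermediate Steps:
$G{\left(D \right)} = 348 + D$ ($G{\left(D \right)} = D + 348 = 348 + D$)
$L{\left(H \right)} = 7 - \frac{1}{-469 + H}$
$\frac{332799}{G{\left(-359 \right)}} + \frac{L{\left(522 \right)}}{-314427} = \frac{332799}{348 - 359} + \frac{\frac{1}{-469 + 522} \left(-3284 + 7 \cdot 522\right)}{-314427} = \frac{332799}{-11} + \frac{-3284 + 3654}{53} \left(- \frac{1}{314427}\right) = 332799 \left(- \frac{1}{11}\right) + \frac{1}{53} \cdot 370 \left(- \frac{1}{314427}\right) = - \frac{332799}{11} + \frac{370}{53} \left(- \frac{1}{314427}\right) = - \frac{332799}{11} - \frac{370}{16664631} = - \frac{5545972536239}{183310941}$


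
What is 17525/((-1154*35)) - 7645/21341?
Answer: -136556515/172392598 ≈ -0.79212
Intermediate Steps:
17525/((-1154*35)) - 7645/21341 = 17525/(-40390) - 7645*1/21341 = 17525*(-1/40390) - 7645/21341 = -3505/8078 - 7645/21341 = -136556515/172392598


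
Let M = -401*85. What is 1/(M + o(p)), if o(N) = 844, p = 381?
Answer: -1/33241 ≈ -3.0083e-5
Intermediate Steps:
M = -34085
1/(M + o(p)) = 1/(-34085 + 844) = 1/(-33241) = -1/33241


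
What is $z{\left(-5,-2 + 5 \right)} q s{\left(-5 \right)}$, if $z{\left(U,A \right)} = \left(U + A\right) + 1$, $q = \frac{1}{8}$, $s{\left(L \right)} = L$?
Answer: $\frac{5}{8} \approx 0.625$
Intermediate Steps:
$q = \frac{1}{8} \approx 0.125$
$z{\left(U,A \right)} = 1 + A + U$ ($z{\left(U,A \right)} = \left(A + U\right) + 1 = 1 + A + U$)
$z{\left(-5,-2 + 5 \right)} q s{\left(-5 \right)} = \left(1 + \left(-2 + 5\right) - 5\right) \frac{1}{8} \left(-5\right) = \left(1 + 3 - 5\right) \frac{1}{8} \left(-5\right) = \left(-1\right) \frac{1}{8} \left(-5\right) = \left(- \frac{1}{8}\right) \left(-5\right) = \frac{5}{8}$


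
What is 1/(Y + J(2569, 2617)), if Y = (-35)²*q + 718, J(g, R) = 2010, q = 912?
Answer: 1/1119928 ≈ 8.9291e-7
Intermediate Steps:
Y = 1117918 (Y = (-35)²*912 + 718 = 1225*912 + 718 = 1117200 + 718 = 1117918)
1/(Y + J(2569, 2617)) = 1/(1117918 + 2010) = 1/1119928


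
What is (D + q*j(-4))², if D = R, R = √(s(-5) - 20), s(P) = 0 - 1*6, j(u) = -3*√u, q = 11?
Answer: -4382 + 132*√26 ≈ -3708.9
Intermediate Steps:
s(P) = -6 (s(P) = 0 - 6 = -6)
R = I*√26 (R = √(-6 - 20) = √(-26) = I*√26 ≈ 5.099*I)
D = I*√26 ≈ 5.099*I
(D + q*j(-4))² = (I*√26 + 11*(-6*I))² = (I*√26 - 66*I)² = (-66*I + I*√26)²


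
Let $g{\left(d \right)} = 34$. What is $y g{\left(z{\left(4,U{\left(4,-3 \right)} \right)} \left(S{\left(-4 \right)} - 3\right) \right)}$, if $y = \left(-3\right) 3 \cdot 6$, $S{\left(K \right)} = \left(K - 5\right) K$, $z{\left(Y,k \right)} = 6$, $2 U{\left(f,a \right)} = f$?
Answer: $-1836$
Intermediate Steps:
$U{\left(f,a \right)} = \frac{f}{2}$
$S{\left(K \right)} = K \left(-5 + K\right)$ ($S{\left(K \right)} = \left(-5 + K\right) K = K \left(-5 + K\right)$)
$y = -54$ ($y = \left(-9\right) 6 = -54$)
$y g{\left(z{\left(4,U{\left(4,-3 \right)} \right)} \left(S{\left(-4 \right)} - 3\right) \right)} = \left(-54\right) 34 = -1836$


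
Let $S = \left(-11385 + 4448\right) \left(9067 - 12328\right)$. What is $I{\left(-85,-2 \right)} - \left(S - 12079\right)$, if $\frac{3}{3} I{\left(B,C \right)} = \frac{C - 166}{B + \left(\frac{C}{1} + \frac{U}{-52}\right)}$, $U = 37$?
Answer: $- \frac{103121820422}{4561} \approx -2.2609 \cdot 10^{7}$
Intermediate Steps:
$I{\left(B,C \right)} = \frac{-166 + C}{- \frac{37}{52} + B + C}$ ($I{\left(B,C \right)} = \frac{C - 166}{B + \left(\frac{C}{1} + \frac{37}{-52}\right)} = \frac{-166 + C}{B + \left(C 1 + 37 \left(- \frac{1}{52}\right)\right)} = \frac{-166 + C}{B + \left(C - \frac{37}{52}\right)} = \frac{-166 + C}{B + \left(- \frac{37}{52} + C\right)} = \frac{-166 + C}{- \frac{37}{52} + B + C}$)
$S = 22621557$ ($S = \left(-6937\right) \left(-3261\right) = 22621557$)
$I{\left(-85,-2 \right)} - \left(S - 12079\right) = \frac{52 \left(-166 - 2\right)}{-37 + 52 \left(-85\right) + 52 \left(-2\right)} - \left(22621557 - 12079\right) = 52 \frac{1}{-37 - 4420 - 104} \left(-168\right) - 22609478 = 52 \frac{1}{-4561} \left(-168\right) - 22609478 = 52 \left(- \frac{1}{4561}\right) \left(-168\right) - 22609478 = \frac{8736}{4561} - 22609478 = - \frac{103121820422}{4561}$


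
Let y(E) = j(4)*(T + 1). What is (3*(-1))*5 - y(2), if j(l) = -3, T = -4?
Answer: -24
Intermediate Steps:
y(E) = 9 (y(E) = -3*(-4 + 1) = -3*(-3) = 9)
(3*(-1))*5 - y(2) = (3*(-1))*5 - 1*9 = -3*5 - 9 = -15 - 9 = -24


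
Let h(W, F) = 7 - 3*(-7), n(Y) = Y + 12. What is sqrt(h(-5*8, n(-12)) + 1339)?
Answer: sqrt(1367) ≈ 36.973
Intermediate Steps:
n(Y) = 12 + Y
h(W, F) = 28 (h(W, F) = 7 + 21 = 28)
sqrt(h(-5*8, n(-12)) + 1339) = sqrt(28 + 1339) = sqrt(1367)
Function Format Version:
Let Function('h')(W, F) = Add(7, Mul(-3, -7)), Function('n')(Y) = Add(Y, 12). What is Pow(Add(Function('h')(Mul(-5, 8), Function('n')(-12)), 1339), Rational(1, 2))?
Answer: Pow(1367, Rational(1, 2)) ≈ 36.973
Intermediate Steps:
Function('n')(Y) = Add(12, Y)
Function('h')(W, F) = 28 (Function('h')(W, F) = Add(7, 21) = 28)
Pow(Add(Function('h')(Mul(-5, 8), Function('n')(-12)), 1339), Rational(1, 2)) = Pow(Add(28, 1339), Rational(1, 2)) = Pow(1367, Rational(1, 2))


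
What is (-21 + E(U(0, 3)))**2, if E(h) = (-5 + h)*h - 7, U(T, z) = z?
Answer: 1156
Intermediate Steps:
E(h) = -7 + h*(-5 + h) (E(h) = h*(-5 + h) - 7 = -7 + h*(-5 + h))
(-21 + E(U(0, 3)))**2 = (-21 + (-7 + 3**2 - 5*3))**2 = (-21 + (-7 + 9 - 15))**2 = (-21 - 13)**2 = (-34)**2 = 1156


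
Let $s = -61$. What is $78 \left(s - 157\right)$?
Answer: $-17004$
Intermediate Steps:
$78 \left(s - 157\right) = 78 \left(-61 - 157\right) = 78 \left(-218\right) = -17004$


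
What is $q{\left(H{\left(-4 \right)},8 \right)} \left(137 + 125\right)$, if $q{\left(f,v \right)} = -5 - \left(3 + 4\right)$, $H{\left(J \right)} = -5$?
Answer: $-3144$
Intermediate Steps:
$q{\left(f,v \right)} = -12$ ($q{\left(f,v \right)} = -5 - 7 = -12$)
$q{\left(H{\left(-4 \right)},8 \right)} \left(137 + 125\right) = - 12 \left(137 + 125\right) = \left(-12\right) 262 = -3144$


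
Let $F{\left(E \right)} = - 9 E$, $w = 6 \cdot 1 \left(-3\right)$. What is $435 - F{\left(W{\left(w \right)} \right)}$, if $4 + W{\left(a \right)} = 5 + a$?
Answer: $282$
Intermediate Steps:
$w = -18$ ($w = 6 \left(-3\right) = -18$)
$W{\left(a \right)} = 1 + a$ ($W{\left(a \right)} = -4 + \left(5 + a\right) = 1 + a$)
$435 - F{\left(W{\left(w \right)} \right)} = 435 - - 9 \left(1 - 18\right) = 435 - \left(-9\right) \left(-17\right) = 435 - 153 = 282$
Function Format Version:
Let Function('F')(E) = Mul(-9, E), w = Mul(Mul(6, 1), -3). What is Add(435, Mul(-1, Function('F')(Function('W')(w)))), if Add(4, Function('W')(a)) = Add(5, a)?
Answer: 282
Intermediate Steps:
w = -18 (w = Mul(6, -3) = -18)
Function('W')(a) = Add(1, a) (Function('W')(a) = Add(-4, Add(5, a)) = Add(1, a))
Add(435, Mul(-1, Function('F')(Function('W')(w)))) = Add(435, Mul(-1, Mul(-9, Add(1, -18)))) = Add(435, Mul(-1, Mul(-9, -17))) = Add(435, Mul(-1, 153)) = Add(435, -153) = 282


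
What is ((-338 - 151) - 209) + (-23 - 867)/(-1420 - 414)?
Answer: -639621/917 ≈ -697.51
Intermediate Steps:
((-338 - 151) - 209) + (-23 - 867)/(-1420 - 414) = (-489 - 209) - 890/(-1834) = -698 - 890*(-1/1834) = -698 + 445/917 = -639621/917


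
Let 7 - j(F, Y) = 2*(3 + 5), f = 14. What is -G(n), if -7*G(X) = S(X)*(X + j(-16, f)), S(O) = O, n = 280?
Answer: 10840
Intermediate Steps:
j(F, Y) = -9 (j(F, Y) = 7 - 2*(3 + 5) = 7 - 2*8 = 7 - 1*16 = 7 - 16 = -9)
G(X) = -X*(-9 + X)/7 (G(X) = -X*(X - 9)/7 = -X*(-9 + X)/7)
-G(n) = -280*(9 - 1*280)/7 = -280*(9 - 280)/7 = -280*(-271)/7 = -1*(-10840) = 10840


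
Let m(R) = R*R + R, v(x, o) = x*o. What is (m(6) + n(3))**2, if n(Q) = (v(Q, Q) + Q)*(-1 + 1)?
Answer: 1764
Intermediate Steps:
v(x, o) = o*x
m(R) = R + R**2 (m(R) = R**2 + R = R + R**2)
n(Q) = 0 (n(Q) = (Q*Q + Q)*(-1 + 1) = (Q**2 + Q)*0 = (Q + Q**2)*0 = 0)
(m(6) + n(3))**2 = (6*(1 + 6) + 0)**2 = (6*7 + 0)**2 = (42 + 0)**2 = 42**2 = 1764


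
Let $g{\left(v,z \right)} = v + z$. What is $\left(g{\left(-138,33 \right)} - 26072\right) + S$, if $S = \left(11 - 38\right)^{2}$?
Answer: $-25448$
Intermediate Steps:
$S = 729$ ($S = \left(-27\right)^{2} = 729$)
$\left(g{\left(-138,33 \right)} - 26072\right) + S = \left(\left(-138 + 33\right) - 26072\right) + 729 = \left(-105 - 26072\right) + 729 = -26177 + 729 = -25448$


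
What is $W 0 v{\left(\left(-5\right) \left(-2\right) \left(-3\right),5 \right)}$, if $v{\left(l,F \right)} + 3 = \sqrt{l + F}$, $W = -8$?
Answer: $0$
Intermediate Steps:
$v{\left(l,F \right)} = -3 + \sqrt{F + l}$ ($v{\left(l,F \right)} = -3 + \sqrt{l + F} = -3 + \sqrt{F + l}$)
$W 0 v{\left(\left(-5\right) \left(-2\right) \left(-3\right),5 \right)} = \left(-8\right) 0 \left(-3 + \sqrt{5 + \left(-5\right) \left(-2\right) \left(-3\right)}\right) = 0 \left(-3 + \sqrt{5 + 10 \left(-3\right)}\right) = 0 \left(-3 + \sqrt{5 - 30}\right) = 0 \left(-3 + \sqrt{-25}\right) = 0 \left(-3 + 5 i\right) = 0$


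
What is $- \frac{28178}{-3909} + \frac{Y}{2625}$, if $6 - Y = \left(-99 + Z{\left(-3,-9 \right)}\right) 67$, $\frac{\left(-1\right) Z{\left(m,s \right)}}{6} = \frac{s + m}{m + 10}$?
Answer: $\frac{226858897}{23942625} \approx 9.4751$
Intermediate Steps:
$Z{\left(m,s \right)} = - \frac{6 \left(m + s\right)}{10 + m}$ ($Z{\left(m,s \right)} = - 6 \frac{s + m}{m + 10} = - 6 \frac{m + s}{10 + m} = - \frac{6 \left(m + s\right)}{10 + m}$)
$Y = \frac{41649}{7}$ ($Y = 6 - \left(-99 + \frac{6 \left(\left(-1\right) \left(-3\right) - -9\right)}{10 - 3}\right) 67 = 6 - \left(-99 + \frac{6 \left(3 + 9\right)}{7}\right) 67 = 6 - \left(-99 + 6 \cdot \frac{1}{7} \cdot 12\right) 67 = 6 - \left(-99 + \frac{72}{7}\right) 67 = 6 - \left(- \frac{621}{7}\right) 67 = 6 - - \frac{41607}{7} = 6 + \frac{41607}{7} = \frac{41649}{7} \approx 5949.9$)
$- \frac{28178}{-3909} + \frac{Y}{2625} = - \frac{28178}{-3909} + \frac{41649}{7 \cdot 2625} = \left(-28178\right) \left(- \frac{1}{3909}\right) + \frac{41649}{7} \cdot \frac{1}{2625} = \frac{28178}{3909} + \frac{13883}{6125} = \frac{226858897}{23942625}$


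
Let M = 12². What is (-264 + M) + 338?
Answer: 218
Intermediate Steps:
M = 144
(-264 + M) + 338 = (-264 + 144) + 338 = -120 + 338 = 218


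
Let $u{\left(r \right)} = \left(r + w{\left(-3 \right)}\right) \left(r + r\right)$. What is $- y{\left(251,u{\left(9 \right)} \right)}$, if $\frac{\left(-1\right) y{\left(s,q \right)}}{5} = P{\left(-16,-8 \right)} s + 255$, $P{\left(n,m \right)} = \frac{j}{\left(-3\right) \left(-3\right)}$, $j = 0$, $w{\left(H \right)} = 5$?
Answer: $1275$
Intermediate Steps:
$P{\left(n,m \right)} = 0$ ($P{\left(n,m \right)} = \frac{0}{\left(-3\right) \left(-3\right)} = \frac{0}{9} = 0 \cdot \frac{1}{9} = 0$)
$u{\left(r \right)} = 2 r \left(5 + r\right)$ ($u{\left(r \right)} = \left(r + 5\right) \left(r + r\right) = \left(5 + r\right) 2 r = 2 r \left(5 + r\right)$)
$y{\left(s,q \right)} = -1275$ ($y{\left(s,q \right)} = - 5 \left(0 s + 255\right) = - 5 \left(0 + 255\right) = \left(-5\right) 255 = -1275$)
$- y{\left(251,u{\left(9 \right)} \right)} = \left(-1\right) \left(-1275\right) = 1275$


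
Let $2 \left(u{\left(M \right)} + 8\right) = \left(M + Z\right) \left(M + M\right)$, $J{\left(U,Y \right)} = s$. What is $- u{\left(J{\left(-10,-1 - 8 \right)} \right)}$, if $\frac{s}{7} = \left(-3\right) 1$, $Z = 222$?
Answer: $4229$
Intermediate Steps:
$s = -21$ ($s = 7 \left(\left(-3\right) 1\right) = 7 \left(-3\right) = -21$)
$J{\left(U,Y \right)} = -21$
$u{\left(M \right)} = -8 + M \left(222 + M\right)$ ($u{\left(M \right)} = -8 + \frac{\left(M + 222\right) \left(M + M\right)}{2} = -8 + \frac{\left(222 + M\right) 2 M}{2} = -8 + \frac{2 M \left(222 + M\right)}{2} = -8 + M \left(222 + M\right)$)
$- u{\left(J{\left(-10,-1 - 8 \right)} \right)} = - (-8 + \left(-21\right)^{2} + 222 \left(-21\right)) = - (-8 + 441 - 4662) = \left(-1\right) \left(-4229\right) = 4229$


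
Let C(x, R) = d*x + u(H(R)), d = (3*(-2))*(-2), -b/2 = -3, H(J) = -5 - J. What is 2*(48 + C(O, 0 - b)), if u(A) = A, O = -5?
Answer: -22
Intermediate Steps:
b = 6 (b = -2*(-3) = 6)
d = 12 (d = -6*(-2) = 12)
C(x, R) = -5 - R + 12*x (C(x, R) = 12*x + (-5 - R) = -5 - R + 12*x)
2*(48 + C(O, 0 - b)) = 2*(48 + (-5 - (0 - 1*6) + 12*(-5))) = 2*(48 + (-5 - (0 - 6) - 60)) = 2*(48 + (-5 - 1*(-6) - 60)) = 2*(48 + (-5 + 6 - 60)) = 2*(48 - 59) = 2*(-11) = -22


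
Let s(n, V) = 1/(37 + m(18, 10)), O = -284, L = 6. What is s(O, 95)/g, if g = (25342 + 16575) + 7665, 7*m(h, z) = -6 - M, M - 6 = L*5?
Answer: 1/1537042 ≈ 6.5060e-7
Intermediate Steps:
M = 36 (M = 6 + 6*5 = 6 + 30 = 36)
m(h, z) = -6 (m(h, z) = (-6 - 1*36)/7 = (-6 - 36)/7 = (⅐)*(-42) = -6)
s(n, V) = 1/31 (s(n, V) = 1/(37 - 6) = 1/31)
g = 49582 (g = 41917 + 7665 = 49582)
s(O, 95)/g = (1/31)/49582 = (1/31)*(1/49582) = 1/1537042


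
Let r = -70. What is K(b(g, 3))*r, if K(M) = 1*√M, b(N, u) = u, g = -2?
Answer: -70*√3 ≈ -121.24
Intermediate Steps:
K(M) = √M
K(b(g, 3))*r = √3*(-70) = -70*√3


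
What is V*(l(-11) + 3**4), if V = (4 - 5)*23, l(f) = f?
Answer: -1610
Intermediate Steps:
V = -23 (V = -1*23 = -23)
V*(l(-11) + 3**4) = -23*(-11 + 3**4) = -23*(-11 + 81) = -23*70 = -1610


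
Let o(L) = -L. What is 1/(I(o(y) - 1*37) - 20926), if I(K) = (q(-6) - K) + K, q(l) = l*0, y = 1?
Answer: -1/20926 ≈ -4.7787e-5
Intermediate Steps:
q(l) = 0
I(K) = 0 (I(K) = (0 - K) + K = -K + K = 0)
1/(I(o(y) - 1*37) - 20926) = 1/(0 - 20926) = 1/(-20926) = -1/20926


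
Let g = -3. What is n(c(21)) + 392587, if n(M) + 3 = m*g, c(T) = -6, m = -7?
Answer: 392605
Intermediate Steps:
n(M) = 18 (n(M) = -3 - 7*(-3) = -3 + 21 = 18)
n(c(21)) + 392587 = 18 + 392587 = 392605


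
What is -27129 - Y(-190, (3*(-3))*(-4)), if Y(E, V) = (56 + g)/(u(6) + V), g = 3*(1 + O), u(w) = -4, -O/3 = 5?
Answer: -434071/16 ≈ -27129.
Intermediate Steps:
O = -15 (O = -3*5 = -15)
g = -42 (g = 3*(1 - 15) = 3*(-14) = -42)
Y(E, V) = 14/(-4 + V) (Y(E, V) = (56 - 42)/(-4 + V) = 14/(-4 + V))
-27129 - Y(-190, (3*(-3))*(-4)) = -27129 - 14/(-4 + (3*(-3))*(-4)) = -27129 - 14/(-4 - 9*(-4)) = -27129 - 14/(-4 + 36) = -27129 - 14/32 = -27129 - 1*7/16 = -27129 - 7/16 = -434071/16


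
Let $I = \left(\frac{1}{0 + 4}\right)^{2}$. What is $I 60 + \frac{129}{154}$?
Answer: $\frac{1413}{308} \approx 4.5877$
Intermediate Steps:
$I = \frac{1}{16}$ ($I = \left(\frac{1}{4}\right)^{2} = \frac{1}{16} \approx 0.0625$)
$I 60 + \frac{129}{154} = \frac{1}{16} \cdot 60 + \frac{129}{154} = \frac{15}{4} + 129 \cdot \frac{1}{154} = \frac{15}{4} + \frac{129}{154} = \frac{1413}{308}$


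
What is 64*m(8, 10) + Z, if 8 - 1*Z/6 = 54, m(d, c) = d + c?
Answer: 876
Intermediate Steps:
m(d, c) = c + d
Z = -276 (Z = 48 - 6*54 = 48 - 324 = -276)
64*m(8, 10) + Z = 64*(10 + 8) - 276 = 64*18 - 276 = 1152 - 276 = 876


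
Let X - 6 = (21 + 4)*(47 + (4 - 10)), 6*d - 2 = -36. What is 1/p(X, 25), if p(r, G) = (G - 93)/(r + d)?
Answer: -769/51 ≈ -15.078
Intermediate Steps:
d = -17/3 (d = ⅓ + (⅙)*(-36) = ⅓ - 6 = -17/3 ≈ -5.6667)
X = 1031 (X = 6 + (21 + 4)*(47 + (4 - 10)) = 6 + 25*(47 - 6) = 6 + 25*41 = 6 + 1025 = 1031)
p(r, G) = (-93 + G)/(-17/3 + r) (p(r, G) = (G - 93)/(r - 17/3) = (-93 + G)/(-17/3 + r))
1/p(X, 25) = 1/(3*(-93 + 25)/(-17 + 3*1031)) = 1/(3*(-68)/(-17 + 3093)) = 1/(3*(-68)/3076) = 1/(3*(1/3076)*(-68)) = 1/(-51/769) = -769/51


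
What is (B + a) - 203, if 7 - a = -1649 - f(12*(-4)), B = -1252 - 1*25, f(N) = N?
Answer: 128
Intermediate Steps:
B = -1277 (B = -1252 - 25 = -1277)
a = 1608 (a = 7 - (-1649 - 12*(-4)) = 7 - (-1649 - 1*(-48)) = 7 - (-1649 + 48) = 7 - 1*(-1601) = 7 + 1601 = 1608)
(B + a) - 203 = (-1277 + 1608) - 203 = 331 - 203 = 128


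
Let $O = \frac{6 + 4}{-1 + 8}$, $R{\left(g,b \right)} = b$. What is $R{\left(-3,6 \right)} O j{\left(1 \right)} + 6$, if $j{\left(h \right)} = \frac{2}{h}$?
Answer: $\frac{162}{7} \approx 23.143$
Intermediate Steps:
$O = \frac{10}{7} \approx 1.4286$
$R{\left(-3,6 \right)} O j{\left(1 \right)} + 6 = 6 \cdot \frac{10}{7} \cdot \frac{2}{1} + 6 = \frac{60 \cdot 2 \cdot 1}{7} + 6 = \frac{60}{7} \cdot 2 + 6 = \frac{120}{7} + 6 = \frac{162}{7}$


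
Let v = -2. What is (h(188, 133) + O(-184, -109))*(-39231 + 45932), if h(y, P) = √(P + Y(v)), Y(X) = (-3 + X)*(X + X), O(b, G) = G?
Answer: -730409 + 20103*√17 ≈ -6.4752e+5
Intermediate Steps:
Y(X) = 2*X*(-3 + X) (Y(X) = (-3 + X)*(2*X) = 2*X*(-3 + X))
h(y, P) = √(20 + P) (h(y, P) = √(P + 2*(-2)*(-3 - 2)) = √(P + 2*(-2)*(-5)) = √(P + 20) = √(20 + P))
(h(188, 133) + O(-184, -109))*(-39231 + 45932) = (√(20 + 133) - 109)*(-39231 + 45932) = (√153 - 109)*6701 = (3*√17 - 109)*6701 = (-109 + 3*√17)*6701 = -730409 + 20103*√17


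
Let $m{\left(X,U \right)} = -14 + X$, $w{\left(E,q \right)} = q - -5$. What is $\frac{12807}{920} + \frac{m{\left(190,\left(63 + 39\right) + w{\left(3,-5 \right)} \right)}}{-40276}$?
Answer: $\frac{128913203}{9263480} \approx 13.916$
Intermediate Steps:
$w{\left(E,q \right)} = 5 + q$ ($w{\left(E,q \right)} = q + 5 = 5 + q$)
$\frac{12807}{920} + \frac{m{\left(190,\left(63 + 39\right) + w{\left(3,-5 \right)} \right)}}{-40276} = \frac{12807}{920} + \frac{-14 + 190}{-40276} = 12807 \cdot \frac{1}{920} + 176 \left(- \frac{1}{40276}\right) = \frac{12807}{920} - \frac{44}{10069} = \frac{128913203}{9263480}$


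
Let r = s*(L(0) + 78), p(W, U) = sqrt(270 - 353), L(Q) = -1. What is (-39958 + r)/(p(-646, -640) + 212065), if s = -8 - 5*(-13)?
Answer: -90878795/541826076 + 35569*I*sqrt(83)/44971564308 ≈ -0.16773 + 7.2056e-6*I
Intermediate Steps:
s = 57 (s = -8 + 65 = 57)
p(W, U) = I*sqrt(83) (p(W, U) = sqrt(-83) = I*sqrt(83))
r = 4389 (r = 57*(-1 + 78) = 57*77 = 4389)
(-39958 + r)/(p(-646, -640) + 212065) = (-39958 + 4389)/(I*sqrt(83) + 212065) = -35569/(212065 + I*sqrt(83))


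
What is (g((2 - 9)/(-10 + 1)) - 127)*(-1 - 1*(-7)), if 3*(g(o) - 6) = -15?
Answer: -756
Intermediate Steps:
g(o) = 1 (g(o) = 6 + (⅓)*(-15) = 6 - 5 = 1)
(g((2 - 9)/(-10 + 1)) - 127)*(-1 - 1*(-7)) = (1 - 127)*(-1 - 1*(-7)) = -126*(-1 + 7) = -126*6 = -756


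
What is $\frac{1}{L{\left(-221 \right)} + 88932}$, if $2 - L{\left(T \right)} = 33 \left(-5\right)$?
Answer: $\frac{1}{89099} \approx 1.1223 \cdot 10^{-5}$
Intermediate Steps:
$L{\left(T \right)} = 167$ ($L{\left(T \right)} = 2 - 33 \left(-5\right) = 2 - -165 = 2 + 165 = 167$)
$\frac{1}{L{\left(-221 \right)} + 88932} = \frac{1}{167 + 88932} = \frac{1}{89099}$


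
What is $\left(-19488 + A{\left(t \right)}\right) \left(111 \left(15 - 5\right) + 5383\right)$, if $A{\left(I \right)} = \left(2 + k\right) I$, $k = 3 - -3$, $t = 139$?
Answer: $-119315368$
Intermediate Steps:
$k = 6$ ($k = 3 + 3 = 6$)
$A{\left(I \right)} = 8 I$ ($A{\left(I \right)} = \left(2 + 6\right) I = 8 I$)
$\left(-19488 + A{\left(t \right)}\right) \left(111 \left(15 - 5\right) + 5383\right) = \left(-19488 + 8 \cdot 139\right) \left(111 \left(15 - 5\right) + 5383\right) = \left(-19488 + 1112\right) \left(111 \cdot 10 + 5383\right) = - 18376 \left(1110 + 5383\right) = \left(-18376\right) 6493 = -119315368$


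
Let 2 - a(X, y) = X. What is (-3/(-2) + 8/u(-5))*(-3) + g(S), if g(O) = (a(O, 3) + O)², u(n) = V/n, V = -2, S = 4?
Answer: -121/2 ≈ -60.500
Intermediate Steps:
a(X, y) = 2 - X
u(n) = -2/n
g(O) = 4 (g(O) = ((2 - O) + O)² = 2² = 4)
(-3/(-2) + 8/u(-5))*(-3) + g(S) = (-3/(-2) + 8/((-2/(-5))))*(-3) + 4 = (-3*(-½) + 8/((-2*(-⅕))))*(-3) + 4 = (3/2 + 8/(⅖))*(-3) + 4 = (3/2 + 8*(5/2))*(-3) + 4 = (3/2 + 20)*(-3) + 4 = (43/2)*(-3) + 4 = -129/2 + 4 = -121/2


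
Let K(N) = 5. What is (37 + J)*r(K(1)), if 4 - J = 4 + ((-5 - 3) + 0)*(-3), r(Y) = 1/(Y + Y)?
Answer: 13/10 ≈ 1.3000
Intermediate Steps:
r(Y) = 1/(2*Y)
J = -24 (J = 4 - (4 + ((-5 - 3) + 0)*(-3)) = 4 - (4 + (-8 + 0)*(-3)) = 4 - (4 - 8*(-3)) = 4 - (4 + 24) = 4 - 1*28 = 4 - 28 = -24)
(37 + J)*r(K(1)) = (37 - 24)*((1/2)/5) = 13*((1/2)*(1/5)) = 13*(1/10) = 13/10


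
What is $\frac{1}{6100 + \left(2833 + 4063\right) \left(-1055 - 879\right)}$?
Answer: $- \frac{1}{13330764} \approx -7.5014 \cdot 10^{-8}$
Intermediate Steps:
$\frac{1}{6100 + \left(2833 + 4063\right) \left(-1055 - 879\right)} = \frac{1}{6100 + 6896 \left(-1934\right)} = \frac{1}{6100 - 13336864} = \frac{1}{-13330764} = - \frac{1}{13330764}$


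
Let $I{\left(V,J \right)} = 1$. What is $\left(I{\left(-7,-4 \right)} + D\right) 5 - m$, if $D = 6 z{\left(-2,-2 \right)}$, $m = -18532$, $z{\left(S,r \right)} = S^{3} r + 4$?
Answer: $19137$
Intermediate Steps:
$z{\left(S,r \right)} = 4 + r S^{3}$ ($z{\left(S,r \right)} = r S^{3} + 4 = 4 + r S^{3}$)
$D = 120$ ($D = 6 \left(4 - 2 \left(-2\right)^{3}\right) = 6 \left(4 - -16\right) = 6 \left(4 + 16\right) = 6 \cdot 20 = 120$)
$\left(I{\left(-7,-4 \right)} + D\right) 5 - m = \left(1 + 120\right) 5 - -18532 = 121 \cdot 5 + 18532 = 605 + 18532 = 19137$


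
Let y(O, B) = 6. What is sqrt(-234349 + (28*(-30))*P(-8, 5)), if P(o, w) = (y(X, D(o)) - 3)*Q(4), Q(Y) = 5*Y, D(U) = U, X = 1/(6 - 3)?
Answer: I*sqrt(284749) ≈ 533.62*I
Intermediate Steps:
X = 1/3 ≈ 0.33333
P(o, w) = 60 (P(o, w) = (6 - 3)*(5*4) = 3*20 = 60)
sqrt(-234349 + (28*(-30))*P(-8, 5)) = sqrt(-234349 + (28*(-30))*60) = sqrt(-234349 - 840*60) = sqrt(-234349 - 50400) = sqrt(-284749) = I*sqrt(284749)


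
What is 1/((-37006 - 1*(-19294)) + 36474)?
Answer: 1/18762 ≈ 5.3299e-5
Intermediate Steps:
1/((-37006 - 1*(-19294)) + 36474) = 1/((-37006 + 19294) + 36474) = 1/(-17712 + 36474) = 1/18762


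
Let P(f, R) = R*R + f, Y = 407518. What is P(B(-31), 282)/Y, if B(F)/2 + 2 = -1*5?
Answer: 39755/203759 ≈ 0.19511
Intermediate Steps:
B(F) = -14 (B(F) = -4 + 2*(-1*5) = -4 + 2*(-5) = -4 - 10 = -14)
P(f, R) = f + R² (P(f, R) = R² + f = f + R²)
P(B(-31), 282)/Y = (-14 + 282²)/407518 = (-14 + 79524)*(1/407518) = 79510*(1/407518) = 39755/203759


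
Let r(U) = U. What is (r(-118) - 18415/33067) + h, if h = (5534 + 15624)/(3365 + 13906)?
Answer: -67008232405/571100157 ≈ -117.33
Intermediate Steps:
h = 21158/17271 ≈ 1.2251
(r(-118) - 18415/33067) + h = (-118 - 18415/33067) + 21158/17271 = -3920321/33067 + 21158/17271 = -67008232405/571100157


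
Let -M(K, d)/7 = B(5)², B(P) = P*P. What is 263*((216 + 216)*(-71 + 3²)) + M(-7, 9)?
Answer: -7048567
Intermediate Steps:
B(P) = P²
M(K, d) = -4375 (M(K, d) = -7*(5²)² = -7*25² = -7*625 = -4375)
263*((216 + 216)*(-71 + 3²)) + M(-7, 9) = 263*((216 + 216)*(-71 + 3²)) - 4375 = 263*(432*(-71 + 9)) - 4375 = 263*(432*(-62)) - 4375 = 263*(-26784) - 4375 = -7044192 - 4375 = -7048567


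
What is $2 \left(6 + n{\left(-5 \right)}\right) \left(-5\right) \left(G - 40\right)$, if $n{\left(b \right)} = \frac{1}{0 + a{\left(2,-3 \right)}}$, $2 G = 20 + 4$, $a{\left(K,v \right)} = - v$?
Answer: $\frac{5320}{3} \approx 1773.3$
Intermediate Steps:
$G = 12$ ($G = \frac{20 + 4}{2} = \frac{1}{2} \cdot 24 = 12$)
$n{\left(b \right)} = \frac{1}{3}$ ($n{\left(b \right)} = \frac{1}{0 - -3} = \frac{1}{0 + 3} = \frac{1}{3}$)
$2 \left(6 + n{\left(-5 \right)}\right) \left(-5\right) \left(G - 40\right) = 2 \left(6 + \frac{1}{3}\right) \left(-5\right) \left(12 - 40\right) = 2 \cdot \frac{19}{3} \left(-5\right) \left(12 - 40\right) = \frac{38}{3} \left(-5\right) \left(-28\right) = \left(- \frac{190}{3}\right) \left(-28\right) = \frac{5320}{3}$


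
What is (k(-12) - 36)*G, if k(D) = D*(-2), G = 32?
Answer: -384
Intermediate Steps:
k(D) = -2*D
(k(-12) - 36)*G = (-2*(-12) - 36)*32 = (24 - 36)*32 = -12*32 = -384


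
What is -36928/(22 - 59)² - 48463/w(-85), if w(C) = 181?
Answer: -73029815/247789 ≈ -294.73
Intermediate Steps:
-36928/(22 - 59)² - 48463/w(-85) = -36928/(22 - 59)² - 48463/181 = -36928/((-37)²) - 48463*1/181 = -36928/1369 - 48463/181 = -73029815/247789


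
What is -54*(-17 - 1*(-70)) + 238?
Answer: -2624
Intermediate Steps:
-54*(-17 - 1*(-70)) + 238 = -54*(-17 + 70) + 238 = -54*53 + 238 = -2862 + 238 = -2624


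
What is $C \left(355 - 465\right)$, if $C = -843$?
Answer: $92730$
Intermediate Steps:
$C \left(355 - 465\right) = - 843 \left(355 - 465\right) = \left(-843\right) \left(-110\right) = 92730$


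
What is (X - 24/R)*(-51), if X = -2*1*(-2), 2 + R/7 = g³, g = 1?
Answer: -2652/7 ≈ -378.86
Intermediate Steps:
R = -7 (R = -14 + 7*1³ = -14 + 7*1 = -14 + 7 = -7)
X = 4 (X = -2*(-2) = 4)
(X - 24/R)*(-51) = (4 - 24/(-7))*(-51) = (4 - 24*(-1)/7)*(-51) = (4 - 6*(-4/7))*(-51) = (4 + 24/7)*(-51) = (52/7)*(-51) = -2652/7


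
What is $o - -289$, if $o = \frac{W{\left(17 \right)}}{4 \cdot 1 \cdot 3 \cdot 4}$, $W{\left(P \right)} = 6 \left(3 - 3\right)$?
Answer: $289$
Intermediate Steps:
$W{\left(P \right)} = 0$ ($W{\left(P \right)} = 6 \cdot 0 = 0$)
$o = 0$ ($o = \frac{0}{4 \cdot 1 \cdot 3 \cdot 4} = \frac{0}{4 \cdot 3 \cdot 4} = \frac{0}{12 \cdot 4} = \frac{0}{48} = 0 \cdot \frac{1}{48} = 0$)
$o - -289 = 0 - -289 = 0 + 289 = 289$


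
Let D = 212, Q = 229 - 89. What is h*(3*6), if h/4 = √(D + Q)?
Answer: 288*√22 ≈ 1350.8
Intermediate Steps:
Q = 140
h = 16*√22 (h = 4*√(212 + 140) = 4*√352 = 4*(4*√22) = 16*√22 ≈ 75.047)
h*(3*6) = (16*√22)*(3*6) = (16*√22)*18 = 288*√22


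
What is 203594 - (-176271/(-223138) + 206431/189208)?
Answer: 4297778195141165/21109747352 ≈ 2.0359e+5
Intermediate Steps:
203594 - (-176271/(-223138) + 206431/189208) = 203594 - (-176271*(-1/223138) + 206431*(1/189208)) = 203594 - (176271/223138 + 206431/189208) = 203594 - 1*39707241923/21109747352 = 203594 - 39707241923/21109747352 = 4297778195141165/21109747352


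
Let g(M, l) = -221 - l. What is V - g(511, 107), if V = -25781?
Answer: -25453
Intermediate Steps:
V - g(511, 107) = -25781 - (-221 - 1*107) = -25781 - (-221 - 107) = -25781 - 1*(-328) = -25781 + 328 = -25453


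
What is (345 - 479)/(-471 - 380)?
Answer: 134/851 ≈ 0.15746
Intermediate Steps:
(345 - 479)/(-471 - 380) = -134/(-851) = -134*(-1/851) = 134/851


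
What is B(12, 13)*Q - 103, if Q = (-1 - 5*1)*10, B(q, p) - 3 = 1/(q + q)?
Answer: -571/2 ≈ -285.50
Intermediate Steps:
B(q, p) = 3 + 1/(2*q) (B(q, p) = 3 + 1/(q + q) = 3 + 1/(2*q))
Q = -60 (Q = (-1 - 5)*10 = -6*10 = -60)
B(12, 13)*Q - 103 = (3 + (½)/12)*(-60) - 103 = (3 + (½)*(1/12))*(-60) - 103 = (3 + 1/24)*(-60) - 103 = (73/24)*(-60) - 103 = -365/2 - 103 = -571/2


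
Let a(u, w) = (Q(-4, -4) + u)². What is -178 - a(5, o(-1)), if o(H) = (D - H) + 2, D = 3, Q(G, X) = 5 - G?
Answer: -374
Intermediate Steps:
o(H) = 5 - H (o(H) = (3 - H) + 2 = 5 - H)
a(u, w) = (9 + u)² (a(u, w) = ((5 - 1*(-4)) + u)² = ((5 + 4) + u)² = (9 + u)²)
-178 - a(5, o(-1)) = -178 - (9 + 5)² = -178 - 1*14² = -178 - 1*196 = -178 - 196 = -374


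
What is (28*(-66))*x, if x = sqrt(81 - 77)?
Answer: -3696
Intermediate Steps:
x = 2 (x = sqrt(4) = 2)
(28*(-66))*x = (28*(-66))*2 = -1848*2 = -3696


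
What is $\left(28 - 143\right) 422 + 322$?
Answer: $-48208$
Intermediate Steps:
$\left(28 - 143\right) 422 + 322 = \left(-115\right) 422 + 322 = -48530 + 322 = -48208$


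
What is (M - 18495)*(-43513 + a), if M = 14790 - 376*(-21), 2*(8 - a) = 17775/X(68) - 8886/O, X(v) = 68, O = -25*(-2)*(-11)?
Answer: -621897631869/3400 ≈ -1.8291e+8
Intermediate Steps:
O = -550 (O = 50*(-11) = -550)
a = -4891049/37400 (a = 8 - (17775/68 - 8886/(-550))/2 = 8 - (17775*(1/68) - 8886*(-1/550))/2 = 8 - (17775/68 + 4443/275)/2 = 8 - ½*5190249/18700 = 8 - 5190249/37400 = -4891049/37400 ≈ -130.78)
M = 22686 (M = 14790 + 7896 = 22686)
(M - 18495)*(-43513 + a) = (22686 - 18495)*(-43513 - 4891049/37400) = 4191*(-1632277249/37400) = -621897631869/3400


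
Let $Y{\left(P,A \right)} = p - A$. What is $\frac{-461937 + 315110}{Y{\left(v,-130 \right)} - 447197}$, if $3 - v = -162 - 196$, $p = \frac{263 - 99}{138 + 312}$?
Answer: $\frac{33036075}{100589993} \approx 0.32842$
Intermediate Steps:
$p = \frac{82}{225}$ ($p = \frac{164}{450} = 164 \cdot \frac{1}{450} = \frac{82}{225} \approx 0.36444$)
$v = 361$ ($v = 3 - \left(-162 - 196\right) = 3 - -358 = 3 + 358 = 361$)
$Y{\left(P,A \right)} = \frac{82}{225} - A$
$\frac{-461937 + 315110}{Y{\left(v,-130 \right)} - 447197} = \frac{-461937 + 315110}{\left(\frac{82}{225} - -130\right) - 447197} = - \frac{146827}{\left(\frac{82}{225} + 130\right) - 447197} = - \frac{146827}{\frac{29332}{225} - 447197} = - \frac{146827}{- \frac{100589993}{225}} = \left(-146827\right) \left(- \frac{225}{100589993}\right) = \frac{33036075}{100589993}$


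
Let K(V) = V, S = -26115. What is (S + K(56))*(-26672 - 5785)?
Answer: 845796963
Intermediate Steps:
(S + K(56))*(-26672 - 5785) = (-26115 + 56)*(-26672 - 5785) = -26059*(-32457) = 845796963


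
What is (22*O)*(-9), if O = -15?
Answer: 2970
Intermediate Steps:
(22*O)*(-9) = (22*(-15))*(-9) = -330*(-9) = 2970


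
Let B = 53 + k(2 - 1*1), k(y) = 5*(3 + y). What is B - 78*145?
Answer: -11237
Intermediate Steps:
k(y) = 15 + 5*y
B = 73 (B = 53 + (15 + 5*(2 - 1*1)) = 53 + (15 + 5*(2 - 1)) = 53 + (15 + 5*1) = 53 + (15 + 5) = 53 + 20 = 73)
B - 78*145 = 73 - 78*145 = 73 - 11310 = -11237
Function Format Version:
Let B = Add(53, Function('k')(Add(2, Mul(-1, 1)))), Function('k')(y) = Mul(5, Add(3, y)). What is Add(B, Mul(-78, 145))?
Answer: -11237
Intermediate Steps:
Function('k')(y) = Add(15, Mul(5, y))
B = 73 (B = Add(53, Add(15, Mul(5, Add(2, Mul(-1, 1))))) = Add(53, Add(15, Mul(5, Add(2, -1)))) = Add(53, Add(15, Mul(5, 1))) = Add(53, Add(15, 5)) = Add(53, 20) = 73)
Add(B, Mul(-78, 145)) = Add(73, Mul(-78, 145)) = Add(73, -11310) = -11237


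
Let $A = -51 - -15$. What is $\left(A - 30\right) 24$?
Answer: $-1584$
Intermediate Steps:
$A = -36$ ($A = -51 + 15 = -36$)
$\left(A - 30\right) 24 = \left(-36 - 30\right) 24 = \left(-66\right) 24 = -1584$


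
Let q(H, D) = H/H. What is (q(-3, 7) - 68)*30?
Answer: -2010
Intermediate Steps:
q(H, D) = 1
(q(-3, 7) - 68)*30 = (1 - 68)*30 = -67*30 = -2010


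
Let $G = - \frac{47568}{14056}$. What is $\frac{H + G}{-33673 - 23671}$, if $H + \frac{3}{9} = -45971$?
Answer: $\frac{3786449}{4722816} \approx 0.80173$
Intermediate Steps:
$H = - \frac{137914}{3}$ ($H = - \frac{1}{3} - 45971 = - \frac{137914}{3} \approx -45971.0$)
$G = - \frac{5946}{1757}$ ($G = \left(-47568\right) \frac{1}{14056} = - \frac{5946}{1757} \approx -3.3842$)
$\frac{H + G}{-33673 - 23671} = \frac{- \frac{137914}{3} - \frac{5946}{1757}}{-33673 - 23671} = - \frac{242332736}{5271 \left(-57344\right)} = \left(- \frac{242332736}{5271}\right) \left(- \frac{1}{57344}\right) = \frac{3786449}{4722816}$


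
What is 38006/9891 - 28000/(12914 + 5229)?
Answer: 412594858/179452413 ≈ 2.2992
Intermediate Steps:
38006/9891 - 28000/(12914 + 5229) = 38006*(1/9891) - 28000/18143 = 38006/9891 - 28000*1/18143 = 38006/9891 - 28000/18143 = 412594858/179452413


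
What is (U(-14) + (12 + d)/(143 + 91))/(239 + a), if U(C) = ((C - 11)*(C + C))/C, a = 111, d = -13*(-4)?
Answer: -2909/20475 ≈ -0.14208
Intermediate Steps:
d = 52
U(C) = -22 + 2*C (U(C) = ((-11 + C)*(2*C))/C = (2*C*(-11 + C))/C = -22 + 2*C)
(U(-14) + (12 + d)/(143 + 91))/(239 + a) = ((-22 + 2*(-14)) + (12 + 52)/(143 + 91))/(239 + 111) = ((-22 - 28) + 64/234)/350 = (-50 + 64*(1/234))*(1/350) = (-50 + 32/117)*(1/350) = -5818/117*1/350 = -2909/20475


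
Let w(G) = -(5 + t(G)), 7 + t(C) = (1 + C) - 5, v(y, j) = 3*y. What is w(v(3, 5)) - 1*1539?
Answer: -1542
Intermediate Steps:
t(C) = -11 + C (t(C) = -7 + ((1 + C) - 5) = -7 + (-4 + C) = -11 + C)
w(G) = 6 - G (w(G) = -(5 + (-11 + G)) = -(-6 + G) = 6 - G)
w(v(3, 5)) - 1*1539 = (6 - 3*3) - 1*1539 = (6 - 1*9) - 1539 = (6 - 9) - 1539 = -3 - 1539 = -1542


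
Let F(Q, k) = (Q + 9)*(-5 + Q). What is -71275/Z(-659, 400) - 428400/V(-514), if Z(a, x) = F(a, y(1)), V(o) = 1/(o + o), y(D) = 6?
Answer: 7602982729949/17264 ≈ 4.4040e+8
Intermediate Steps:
V(o) = 1/(2*o)
F(Q, k) = (-5 + Q)*(9 + Q) (F(Q, k) = (9 + Q)*(-5 + Q) = (-5 + Q)*(9 + Q))
Z(a, x) = -45 + a² + 4*a
-71275/Z(-659, 400) - 428400/V(-514) = -71275/(-45 + (-659)² + 4*(-659)) - 428400/((½)/(-514)) = -71275/(-45 + 434281 - 2636) - 428400/((½)*(-1/514)) = -71275/431600 - 428400/(-1/1028) = -71275*1/431600 - 428400*(-1028) = -2851/17264 + 440395200 = 7602982729949/17264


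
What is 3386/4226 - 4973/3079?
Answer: -5295202/6505927 ≈ -0.81390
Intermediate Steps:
3386/4226 - 4973/3079 = 3386*(1/4226) - 4973*1/3079 = 1693/2113 - 4973/3079 = -5295202/6505927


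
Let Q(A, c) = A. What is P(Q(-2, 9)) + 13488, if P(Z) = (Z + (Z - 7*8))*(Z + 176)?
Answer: 3048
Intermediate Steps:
P(Z) = (-56 + 2*Z)*(176 + Z) (P(Z) = (Z + (Z - 56))*(176 + Z) = (Z + (-56 + Z))*(176 + Z) = (-56 + 2*Z)*(176 + Z))
P(Q(-2, 9)) + 13488 = (-9856 + 2*(-2)**2 + 296*(-2)) + 13488 = (-9856 + 2*4 - 592) + 13488 = (-9856 + 8 - 592) + 13488 = -10440 + 13488 = 3048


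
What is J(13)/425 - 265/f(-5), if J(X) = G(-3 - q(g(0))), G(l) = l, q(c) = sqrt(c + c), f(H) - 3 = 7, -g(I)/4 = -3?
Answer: -22531/850 - 2*sqrt(6)/425 ≈ -26.519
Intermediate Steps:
g(I) = 12 (g(I) = -4*(-3) = 12)
f(H) = 10 (f(H) = 3 + 7 = 10)
q(c) = sqrt(2)*sqrt(c) (q(c) = sqrt(2*c) = sqrt(2)*sqrt(c))
J(X) = -3 - 2*sqrt(6) (J(X) = -3 - sqrt(2)*sqrt(12) = -3 - sqrt(2)*2*sqrt(3) = -3 - 2*sqrt(6))
J(13)/425 - 265/f(-5) = (-3 - 2*sqrt(6))/425 - 265/10 = (-3 - 2*sqrt(6))*(1/425) - 265*1/10 = (-3/425 - 2*sqrt(6)/425) - 53/2 = -22531/850 - 2*sqrt(6)/425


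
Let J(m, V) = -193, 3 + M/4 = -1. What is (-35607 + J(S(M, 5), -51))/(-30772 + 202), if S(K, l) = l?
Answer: 3580/3057 ≈ 1.1711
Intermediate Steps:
M = -16 (M = -12 + 4*(-1) = -12 - 4 = -16)
(-35607 + J(S(M, 5), -51))/(-30772 + 202) = (-35607 - 193)/(-30772 + 202) = -35800/(-30570) = -35800*(-1/30570) = 3580/3057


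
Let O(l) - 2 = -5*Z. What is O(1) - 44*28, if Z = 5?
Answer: -1255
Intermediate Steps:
O(l) = -23 (O(l) = 2 - 5*5 = 2 - 25 = -23)
O(1) - 44*28 = -23 - 44*28 = -23 - 1232 = -1255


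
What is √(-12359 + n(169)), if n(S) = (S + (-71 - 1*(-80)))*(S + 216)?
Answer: √56171 ≈ 237.00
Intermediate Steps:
n(S) = (9 + S)*(216 + S) (n(S) = (S + (-71 + 80))*(216 + S) = (S + 9)*(216 + S) = (9 + S)*(216 + S))
√(-12359 + n(169)) = √(-12359 + (1944 + 169² + 225*169)) = √(-12359 + (1944 + 28561 + 38025)) = √(-12359 + 68530) = √56171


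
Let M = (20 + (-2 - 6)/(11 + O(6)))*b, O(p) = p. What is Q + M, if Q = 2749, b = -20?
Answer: 40093/17 ≈ 2358.4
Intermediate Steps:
M = -6640/17 (M = (20 + (-2 - 6)/(11 + 6))*(-20) = (20 - 8/17)*(-20) = (332/17)*(-20) = -6640/17 ≈ -390.59)
Q + M = 2749 - 6640/17 = 40093/17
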